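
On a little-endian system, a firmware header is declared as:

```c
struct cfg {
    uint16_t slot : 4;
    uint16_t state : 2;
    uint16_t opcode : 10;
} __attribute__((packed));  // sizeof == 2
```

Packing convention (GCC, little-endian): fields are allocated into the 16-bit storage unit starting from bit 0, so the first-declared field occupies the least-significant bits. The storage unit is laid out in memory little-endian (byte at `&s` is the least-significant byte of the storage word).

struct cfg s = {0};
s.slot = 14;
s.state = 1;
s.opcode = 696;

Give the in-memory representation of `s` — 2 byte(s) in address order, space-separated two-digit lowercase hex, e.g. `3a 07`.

1e ae

slot:4 = 14 → 0xe << 0 → word 0x000e
state:2 = 1 → 0x1 << 4 → word 0x001e
opcode:10 = 696 → 0x2b8 << 6 → word 0xae1e
word = 0xae1e → little-endian bytes:
  [0]=0x1e  [1]=0xae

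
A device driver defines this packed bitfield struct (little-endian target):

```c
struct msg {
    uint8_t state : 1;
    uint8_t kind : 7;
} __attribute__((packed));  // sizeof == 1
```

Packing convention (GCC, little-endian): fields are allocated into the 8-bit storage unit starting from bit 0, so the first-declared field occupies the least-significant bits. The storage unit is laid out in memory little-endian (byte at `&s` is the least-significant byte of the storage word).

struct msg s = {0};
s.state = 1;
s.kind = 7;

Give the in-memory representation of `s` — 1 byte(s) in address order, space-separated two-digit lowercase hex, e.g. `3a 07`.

0f

state:1 = 1 → 0x1 << 0 → word 0x01
kind:7 = 7 → 0x7 << 1 → word 0x0f
word = 0x0f → little-endian bytes:
  [0]=0x0f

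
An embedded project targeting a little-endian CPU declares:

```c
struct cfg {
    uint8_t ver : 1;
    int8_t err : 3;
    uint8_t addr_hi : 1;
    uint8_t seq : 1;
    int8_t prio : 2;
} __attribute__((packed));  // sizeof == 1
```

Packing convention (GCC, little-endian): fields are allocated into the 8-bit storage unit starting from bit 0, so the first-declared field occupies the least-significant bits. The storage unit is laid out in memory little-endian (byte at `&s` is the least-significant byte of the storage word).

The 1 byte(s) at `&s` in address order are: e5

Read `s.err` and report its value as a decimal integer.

[0]=0xe5 (little-endian) → word 0xe5
ver [0+:1] = (word>>0) & 0x1 = 1
err [1+:3] = (word>>1) & 0x7 = 2  ←
addr_hi [4+:1] = (word>>4) & 0x1 = 0
seq [5+:1] = (word>>5) & 0x1 = 1
prio [6+:2] = (word>>6) & 0x3 = 3
err signed 3b, MSB=0: value = 2

2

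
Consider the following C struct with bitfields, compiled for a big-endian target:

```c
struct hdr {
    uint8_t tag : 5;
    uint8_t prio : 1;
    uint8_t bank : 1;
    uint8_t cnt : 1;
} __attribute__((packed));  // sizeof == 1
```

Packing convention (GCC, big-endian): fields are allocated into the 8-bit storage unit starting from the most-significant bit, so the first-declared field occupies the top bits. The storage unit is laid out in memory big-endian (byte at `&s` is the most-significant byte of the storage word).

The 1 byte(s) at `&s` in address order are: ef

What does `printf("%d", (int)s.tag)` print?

[0]=0xef (big-endian) → word 0xef
tag:5 @ bit 3 → (0xef>>3)&0x1f = 0x1d  ←
prio:1 @ bit 2 → (0xef>>2)&0x1 = 0x1
bank:1 @ bit 1 → (0xef>>1)&0x1 = 0x1
cnt:1 @ bit 0 → (0xef>>0)&0x1 = 0x1

29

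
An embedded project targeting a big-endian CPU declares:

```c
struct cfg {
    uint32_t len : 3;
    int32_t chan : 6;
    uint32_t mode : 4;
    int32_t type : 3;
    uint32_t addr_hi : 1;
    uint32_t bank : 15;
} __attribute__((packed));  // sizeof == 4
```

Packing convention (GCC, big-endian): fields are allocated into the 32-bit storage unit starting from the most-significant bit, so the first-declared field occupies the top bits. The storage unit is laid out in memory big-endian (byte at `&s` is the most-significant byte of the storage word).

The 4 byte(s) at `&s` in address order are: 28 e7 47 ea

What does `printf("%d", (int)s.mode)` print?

[0]=0x28 [1]=0xe7 [2]=0x47 [3]=0xea (big-endian) → word 0x28e747ea
len [29+:3] = (word>>29) & 0x7 = 1
chan [23+:6] = (word>>23) & 0x3f = 17
mode [19+:4] = (word>>19) & 0xf = 12  ←
type [16+:3] = (word>>16) & 0x7 = 7
addr_hi [15+:1] = (word>>15) & 0x1 = 0
bank [0+:15] = (word>>0) & 0x7fff = 18410

12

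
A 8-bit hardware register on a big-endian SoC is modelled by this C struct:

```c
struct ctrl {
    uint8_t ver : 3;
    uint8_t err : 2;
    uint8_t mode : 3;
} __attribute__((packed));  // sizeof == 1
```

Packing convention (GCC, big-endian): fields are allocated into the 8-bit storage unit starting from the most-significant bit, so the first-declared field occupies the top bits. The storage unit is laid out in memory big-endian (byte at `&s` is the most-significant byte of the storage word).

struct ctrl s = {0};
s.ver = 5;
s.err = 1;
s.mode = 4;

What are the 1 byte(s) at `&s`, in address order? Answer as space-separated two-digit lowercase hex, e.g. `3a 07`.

[5+:3] ver=5 & 0x7 = 0x5; word=0xa0
[3+:2] err=1 & 0x3 = 0x1; word=0xa8
[0+:3] mode=4 & 0x7 = 0x4; word=0xac
word = 0xac → big-endian bytes:
  [0]=0xac

ac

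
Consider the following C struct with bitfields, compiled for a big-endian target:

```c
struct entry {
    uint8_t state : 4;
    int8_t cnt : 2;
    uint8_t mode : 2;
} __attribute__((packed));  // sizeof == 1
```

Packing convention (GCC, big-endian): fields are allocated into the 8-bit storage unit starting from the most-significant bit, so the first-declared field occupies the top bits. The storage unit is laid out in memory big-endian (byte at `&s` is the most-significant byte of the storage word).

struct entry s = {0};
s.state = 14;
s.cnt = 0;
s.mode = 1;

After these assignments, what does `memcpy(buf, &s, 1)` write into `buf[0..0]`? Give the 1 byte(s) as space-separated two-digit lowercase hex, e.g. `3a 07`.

e1

state (4b) val=14 bits=0xe at bit 4: 0xe0
cnt (2b) val=0 bits=0x0 at bit 2: 0xe0
mode (2b) val=1 bits=0x1 at bit 0: 0xe1
word = 0xe1 → big-endian bytes:
  [0]=0xe1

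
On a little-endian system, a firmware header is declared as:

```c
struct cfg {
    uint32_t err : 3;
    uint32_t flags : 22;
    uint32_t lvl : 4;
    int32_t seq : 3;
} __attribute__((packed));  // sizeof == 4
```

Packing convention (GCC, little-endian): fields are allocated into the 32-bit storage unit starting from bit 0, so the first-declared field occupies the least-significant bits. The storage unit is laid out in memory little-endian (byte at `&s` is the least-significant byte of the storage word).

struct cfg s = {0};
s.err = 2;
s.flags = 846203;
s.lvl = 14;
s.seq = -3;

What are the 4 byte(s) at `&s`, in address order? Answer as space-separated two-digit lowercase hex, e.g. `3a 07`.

da 4b 67 bc

err (3b) val=2 bits=0x2 at bit 0: 0x00000002
flags (22b) val=846203 bits=0xce97b at bit 3: 0x00674bda
lvl (4b) val=14 bits=0xe at bit 25: 0x1c674bda
seq (3b) val=-3 bits=0x5 at bit 29: 0xbc674bda
word = 0xbc674bda → little-endian bytes:
  [0]=0xda  [1]=0x4b  [2]=0x67  [3]=0xbc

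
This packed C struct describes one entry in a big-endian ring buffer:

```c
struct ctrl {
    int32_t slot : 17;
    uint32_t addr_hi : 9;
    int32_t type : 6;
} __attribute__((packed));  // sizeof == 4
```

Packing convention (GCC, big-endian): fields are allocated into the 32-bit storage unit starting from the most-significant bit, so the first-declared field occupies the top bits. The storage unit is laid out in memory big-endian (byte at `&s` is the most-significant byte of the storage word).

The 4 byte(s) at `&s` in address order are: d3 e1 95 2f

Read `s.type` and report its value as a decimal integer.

-17

[0]=0xd3 [1]=0xe1 [2]=0x95 [3]=0x2f (big-endian) → word 0xd3e1952f
slot:17 @ bit 15 → (0xd3e1952f>>15)&0x1ffff = 0x1a7c3
addr_hi:9 @ bit 6 → (0xd3e1952f>>6)&0x1ff = 0x54
type:6 @ bit 0 → (0xd3e1952f>>0)&0x3f = 0x2f  ←
type signed 6b, MSB=1: 47 - 64 = -17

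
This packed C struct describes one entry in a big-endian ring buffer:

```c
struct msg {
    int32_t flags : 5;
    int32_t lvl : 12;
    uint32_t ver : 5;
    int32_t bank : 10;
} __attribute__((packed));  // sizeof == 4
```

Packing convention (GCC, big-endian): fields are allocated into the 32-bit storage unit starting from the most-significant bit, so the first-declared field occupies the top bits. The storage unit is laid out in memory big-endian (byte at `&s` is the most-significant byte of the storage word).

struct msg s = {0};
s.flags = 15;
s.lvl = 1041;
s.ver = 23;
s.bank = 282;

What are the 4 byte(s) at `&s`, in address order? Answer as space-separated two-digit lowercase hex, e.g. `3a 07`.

[27+:5] flags=15 & 0x1f = 0xf; word=0x78000000
[15+:12] lvl=1041 & 0xfff = 0x411; word=0x7a088000
[10+:5] ver=23 & 0x1f = 0x17; word=0x7a08dc00
[0+:10] bank=282 & 0x3ff = 0x11a; word=0x7a08dd1a
word = 0x7a08dd1a → big-endian bytes:
  [0]=0x7a  [1]=0x08  [2]=0xdd  [3]=0x1a

7a 08 dd 1a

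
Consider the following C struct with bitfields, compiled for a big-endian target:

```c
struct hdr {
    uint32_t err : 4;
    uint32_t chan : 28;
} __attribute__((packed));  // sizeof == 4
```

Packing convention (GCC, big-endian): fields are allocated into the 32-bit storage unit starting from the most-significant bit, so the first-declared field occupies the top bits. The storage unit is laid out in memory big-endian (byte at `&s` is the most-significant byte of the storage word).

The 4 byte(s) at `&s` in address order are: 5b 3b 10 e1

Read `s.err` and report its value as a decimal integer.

5

[0]=0x5b [1]=0x3b [2]=0x10 [3]=0xe1 (big-endian) → word 0x5b3b10e1
err:4 @ bit 28 → (0x5b3b10e1>>28)&0xf = 0x5  ←
chan:28 @ bit 0 → (0x5b3b10e1>>0)&0xfffffff = 0xb3b10e1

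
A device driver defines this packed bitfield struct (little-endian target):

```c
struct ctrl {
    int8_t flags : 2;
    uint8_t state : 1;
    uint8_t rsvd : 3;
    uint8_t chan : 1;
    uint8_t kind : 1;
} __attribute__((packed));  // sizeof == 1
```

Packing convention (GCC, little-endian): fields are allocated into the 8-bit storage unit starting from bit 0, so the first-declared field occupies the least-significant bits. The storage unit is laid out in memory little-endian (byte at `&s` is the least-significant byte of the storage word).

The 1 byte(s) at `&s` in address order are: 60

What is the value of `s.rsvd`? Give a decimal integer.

[0]=0x60 (little-endian) → word 0x60
flags [0+:2] = (word>>0) & 0x3 = 0
state [2+:1] = (word>>2) & 0x1 = 0
rsvd [3+:3] = (word>>3) & 0x7 = 4  ←
chan [6+:1] = (word>>6) & 0x1 = 1
kind [7+:1] = (word>>7) & 0x1 = 0

4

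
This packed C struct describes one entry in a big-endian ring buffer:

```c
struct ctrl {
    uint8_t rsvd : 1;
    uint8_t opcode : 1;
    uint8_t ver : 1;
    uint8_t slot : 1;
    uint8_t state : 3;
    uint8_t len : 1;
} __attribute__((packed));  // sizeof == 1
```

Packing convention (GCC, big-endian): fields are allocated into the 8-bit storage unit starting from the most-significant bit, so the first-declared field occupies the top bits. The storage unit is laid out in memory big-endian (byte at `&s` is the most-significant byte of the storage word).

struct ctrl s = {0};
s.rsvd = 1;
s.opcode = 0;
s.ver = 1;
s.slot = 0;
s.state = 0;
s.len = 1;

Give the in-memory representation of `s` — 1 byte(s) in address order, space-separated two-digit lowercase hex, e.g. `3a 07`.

a1

rsvd (1b) val=1 bits=0x1 at bit 7: 0x80
opcode (1b) val=0 bits=0x0 at bit 6: 0x80
ver (1b) val=1 bits=0x1 at bit 5: 0xa0
slot (1b) val=0 bits=0x0 at bit 4: 0xa0
state (3b) val=0 bits=0x0 at bit 1: 0xa0
len (1b) val=1 bits=0x1 at bit 0: 0xa1
word = 0xa1 → big-endian bytes:
  [0]=0xa1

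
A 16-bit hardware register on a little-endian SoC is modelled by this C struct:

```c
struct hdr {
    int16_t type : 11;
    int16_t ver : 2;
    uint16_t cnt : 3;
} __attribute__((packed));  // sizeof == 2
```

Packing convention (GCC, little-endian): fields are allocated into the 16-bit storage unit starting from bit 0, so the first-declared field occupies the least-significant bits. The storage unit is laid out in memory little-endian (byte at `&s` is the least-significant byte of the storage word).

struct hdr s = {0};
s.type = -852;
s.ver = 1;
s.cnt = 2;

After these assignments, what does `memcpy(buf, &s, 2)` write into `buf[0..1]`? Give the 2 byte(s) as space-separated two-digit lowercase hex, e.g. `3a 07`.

[0+:11] type=-852 & 0x7ff = 0x4ac; word=0x04ac
[11+:2] ver=1 & 0x3 = 0x1; word=0x0cac
[13+:3] cnt=2 & 0x7 = 0x2; word=0x4cac
word = 0x4cac → little-endian bytes:
  [0]=0xac  [1]=0x4c

ac 4c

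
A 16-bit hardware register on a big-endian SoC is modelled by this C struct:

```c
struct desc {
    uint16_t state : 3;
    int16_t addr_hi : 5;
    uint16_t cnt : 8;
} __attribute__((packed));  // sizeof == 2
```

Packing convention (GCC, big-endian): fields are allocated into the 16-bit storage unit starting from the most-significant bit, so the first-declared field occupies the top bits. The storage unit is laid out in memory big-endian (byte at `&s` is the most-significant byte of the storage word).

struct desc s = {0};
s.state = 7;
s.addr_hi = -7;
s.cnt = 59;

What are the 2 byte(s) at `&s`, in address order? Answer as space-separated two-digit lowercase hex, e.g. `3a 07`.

f9 3b

state:3 = 7 → 0x7 << 13 → word 0xe000
addr_hi:5 = -7 → 0x19 << 8 → word 0xf900
cnt:8 = 59 → 0x3b << 0 → word 0xf93b
word = 0xf93b → big-endian bytes:
  [0]=0xf9  [1]=0x3b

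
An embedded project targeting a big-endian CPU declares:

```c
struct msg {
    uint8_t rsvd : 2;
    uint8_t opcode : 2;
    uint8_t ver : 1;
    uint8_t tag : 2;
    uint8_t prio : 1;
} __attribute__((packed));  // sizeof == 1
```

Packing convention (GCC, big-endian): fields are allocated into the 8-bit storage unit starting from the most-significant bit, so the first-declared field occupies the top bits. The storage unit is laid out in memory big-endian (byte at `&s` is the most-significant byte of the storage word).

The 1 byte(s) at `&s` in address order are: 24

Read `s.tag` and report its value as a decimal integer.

2

[0]=0x24 (big-endian) → word 0x24
rsvd [6+:2] = (word>>6) & 0x3 = 0
opcode [4+:2] = (word>>4) & 0x3 = 2
ver [3+:1] = (word>>3) & 0x1 = 0
tag [1+:2] = (word>>1) & 0x3 = 2  ←
prio [0+:1] = (word>>0) & 0x1 = 0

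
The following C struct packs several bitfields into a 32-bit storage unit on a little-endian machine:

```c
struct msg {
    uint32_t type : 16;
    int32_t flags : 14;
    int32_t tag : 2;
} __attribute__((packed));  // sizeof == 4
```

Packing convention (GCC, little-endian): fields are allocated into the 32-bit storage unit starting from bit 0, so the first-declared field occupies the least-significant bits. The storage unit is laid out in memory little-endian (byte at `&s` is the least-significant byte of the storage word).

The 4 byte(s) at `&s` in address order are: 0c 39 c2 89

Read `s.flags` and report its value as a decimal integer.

2498

[0]=0x0c [1]=0x39 [2]=0xc2 [3]=0x89 (little-endian) → word 0x89c2390c
type:16 @ bit 0 → (0x89c2390c>>0)&0xffff = 0x390c
flags:14 @ bit 16 → (0x89c2390c>>16)&0x3fff = 0x9c2  ←
tag:2 @ bit 30 → (0x89c2390c>>30)&0x3 = 0x2
flags signed 14b, MSB=0: value = 2498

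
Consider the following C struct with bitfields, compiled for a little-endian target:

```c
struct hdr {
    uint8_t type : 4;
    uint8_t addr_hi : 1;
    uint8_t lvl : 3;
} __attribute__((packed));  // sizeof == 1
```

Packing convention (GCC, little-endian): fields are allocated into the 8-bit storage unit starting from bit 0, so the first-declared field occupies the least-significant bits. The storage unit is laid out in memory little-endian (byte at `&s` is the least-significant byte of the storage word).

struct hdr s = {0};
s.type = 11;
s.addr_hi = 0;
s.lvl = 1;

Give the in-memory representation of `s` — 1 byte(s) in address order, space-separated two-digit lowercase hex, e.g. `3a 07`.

2b

[0+:4] type=11 & 0xf = 0xb; word=0x0b
[4+:1] addr_hi=0 & 0x1 = 0x0; word=0x0b
[5+:3] lvl=1 & 0x7 = 0x1; word=0x2b
word = 0x2b → little-endian bytes:
  [0]=0x2b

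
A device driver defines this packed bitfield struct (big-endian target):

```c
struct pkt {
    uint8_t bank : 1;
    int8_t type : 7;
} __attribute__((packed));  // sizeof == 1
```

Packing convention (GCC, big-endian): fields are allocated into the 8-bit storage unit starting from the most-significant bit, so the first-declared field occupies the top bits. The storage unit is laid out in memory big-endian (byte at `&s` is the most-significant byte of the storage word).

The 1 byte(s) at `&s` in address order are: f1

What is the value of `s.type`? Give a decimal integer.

-15

[0]=0xf1 (big-endian) → word 0xf1
bank [7+:1] = (word>>7) & 0x1 = 1
type [0+:7] = (word>>0) & 0x7f = 113  ←
type signed 7b, MSB=1: 113 - 128 = -15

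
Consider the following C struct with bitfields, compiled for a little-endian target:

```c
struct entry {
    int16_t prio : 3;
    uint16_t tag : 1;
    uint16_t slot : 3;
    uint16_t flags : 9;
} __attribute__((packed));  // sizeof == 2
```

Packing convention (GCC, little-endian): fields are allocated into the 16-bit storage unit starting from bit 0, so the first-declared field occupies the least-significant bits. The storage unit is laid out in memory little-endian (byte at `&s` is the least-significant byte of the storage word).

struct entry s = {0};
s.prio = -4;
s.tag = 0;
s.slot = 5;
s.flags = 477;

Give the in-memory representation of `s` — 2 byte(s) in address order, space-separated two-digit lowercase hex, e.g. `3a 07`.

d4 ee

[0+:3] prio=-4 & 0x7 = 0x4; word=0x0004
[3+:1] tag=0 & 0x1 = 0x0; word=0x0004
[4+:3] slot=5 & 0x7 = 0x5; word=0x0054
[7+:9] flags=477 & 0x1ff = 0x1dd; word=0xeed4
word = 0xeed4 → little-endian bytes:
  [0]=0xd4  [1]=0xee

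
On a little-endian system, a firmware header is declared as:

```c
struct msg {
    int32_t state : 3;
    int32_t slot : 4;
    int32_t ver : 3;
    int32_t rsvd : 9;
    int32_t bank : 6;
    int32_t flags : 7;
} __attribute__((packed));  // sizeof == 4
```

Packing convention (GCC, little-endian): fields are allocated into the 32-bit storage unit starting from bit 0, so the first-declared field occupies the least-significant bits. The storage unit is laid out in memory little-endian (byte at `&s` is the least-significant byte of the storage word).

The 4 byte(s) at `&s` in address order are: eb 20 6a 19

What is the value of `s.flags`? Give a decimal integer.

[0]=0xeb [1]=0x20 [2]=0x6a [3]=0x19 (little-endian) → word 0x196a20eb
state:3 @ bit 0 → (0x196a20eb>>0)&0x7 = 0x3
slot:4 @ bit 3 → (0x196a20eb>>3)&0xf = 0xd
ver:3 @ bit 7 → (0x196a20eb>>7)&0x7 = 0x1
rsvd:9 @ bit 10 → (0x196a20eb>>10)&0x1ff = 0x88
bank:6 @ bit 19 → (0x196a20eb>>19)&0x3f = 0x2d
flags:7 @ bit 25 → (0x196a20eb>>25)&0x7f = 0xc  ←
flags signed 7b, MSB=0: value = 12

12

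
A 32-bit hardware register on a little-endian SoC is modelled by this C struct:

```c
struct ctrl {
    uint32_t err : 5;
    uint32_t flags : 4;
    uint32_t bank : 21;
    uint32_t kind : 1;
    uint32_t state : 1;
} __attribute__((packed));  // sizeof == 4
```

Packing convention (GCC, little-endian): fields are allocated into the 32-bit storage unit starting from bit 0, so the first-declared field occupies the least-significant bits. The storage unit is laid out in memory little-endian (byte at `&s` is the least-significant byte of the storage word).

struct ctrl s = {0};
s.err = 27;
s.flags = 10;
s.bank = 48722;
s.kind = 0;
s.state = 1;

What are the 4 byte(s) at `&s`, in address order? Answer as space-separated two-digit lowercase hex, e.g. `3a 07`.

5b a5 7c 81

err (5b) val=27 bits=0x1b at bit 0: 0x0000001b
flags (4b) val=10 bits=0xa at bit 5: 0x0000015b
bank (21b) val=48722 bits=0xbe52 at bit 9: 0x017ca55b
kind (1b) val=0 bits=0x0 at bit 30: 0x017ca55b
state (1b) val=1 bits=0x1 at bit 31: 0x817ca55b
word = 0x817ca55b → little-endian bytes:
  [0]=0x5b  [1]=0xa5  [2]=0x7c  [3]=0x81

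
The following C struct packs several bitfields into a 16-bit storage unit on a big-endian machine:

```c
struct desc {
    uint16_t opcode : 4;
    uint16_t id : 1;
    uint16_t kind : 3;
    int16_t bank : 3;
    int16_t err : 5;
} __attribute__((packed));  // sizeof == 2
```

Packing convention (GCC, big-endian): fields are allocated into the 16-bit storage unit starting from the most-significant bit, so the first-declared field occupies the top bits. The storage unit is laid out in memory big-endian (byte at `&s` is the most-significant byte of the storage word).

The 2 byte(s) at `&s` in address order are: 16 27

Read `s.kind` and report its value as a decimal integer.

6

[0]=0x16 [1]=0x27 (big-endian) → word 0x1627
opcode:4 @ bit 12 → (0x1627>>12)&0xf = 0x1
id:1 @ bit 11 → (0x1627>>11)&0x1 = 0x0
kind:3 @ bit 8 → (0x1627>>8)&0x7 = 0x6  ←
bank:3 @ bit 5 → (0x1627>>5)&0x7 = 0x1
err:5 @ bit 0 → (0x1627>>0)&0x1f = 0x7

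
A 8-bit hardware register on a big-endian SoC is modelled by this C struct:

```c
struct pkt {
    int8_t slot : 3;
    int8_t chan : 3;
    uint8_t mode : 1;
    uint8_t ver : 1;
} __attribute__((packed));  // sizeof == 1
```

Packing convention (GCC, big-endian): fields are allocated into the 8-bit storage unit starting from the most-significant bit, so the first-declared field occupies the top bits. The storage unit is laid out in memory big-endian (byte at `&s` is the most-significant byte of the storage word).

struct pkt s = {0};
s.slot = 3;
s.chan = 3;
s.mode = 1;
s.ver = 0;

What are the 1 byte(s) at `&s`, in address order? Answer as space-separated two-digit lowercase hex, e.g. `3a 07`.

6e

slot:3 = 3 → 0x3 << 5 → word 0x60
chan:3 = 3 → 0x3 << 2 → word 0x6c
mode:1 = 1 → 0x1 << 1 → word 0x6e
ver:1 = 0 → 0x0 << 0 → word 0x6e
word = 0x6e → big-endian bytes:
  [0]=0x6e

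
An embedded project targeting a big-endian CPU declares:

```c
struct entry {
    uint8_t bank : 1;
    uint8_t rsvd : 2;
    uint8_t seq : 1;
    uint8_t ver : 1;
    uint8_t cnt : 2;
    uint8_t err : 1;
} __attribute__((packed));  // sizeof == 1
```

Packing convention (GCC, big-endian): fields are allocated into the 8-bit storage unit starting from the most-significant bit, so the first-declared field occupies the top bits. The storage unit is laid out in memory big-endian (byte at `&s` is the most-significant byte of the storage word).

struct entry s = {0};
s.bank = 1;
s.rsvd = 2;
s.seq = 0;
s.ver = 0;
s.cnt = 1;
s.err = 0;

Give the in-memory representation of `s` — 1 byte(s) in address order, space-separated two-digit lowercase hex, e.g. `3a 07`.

c2

bank:1 = 1 → 0x1 << 7 → word 0x80
rsvd:2 = 2 → 0x2 << 5 → word 0xc0
seq:1 = 0 → 0x0 << 4 → word 0xc0
ver:1 = 0 → 0x0 << 3 → word 0xc0
cnt:2 = 1 → 0x1 << 1 → word 0xc2
err:1 = 0 → 0x0 << 0 → word 0xc2
word = 0xc2 → big-endian bytes:
  [0]=0xc2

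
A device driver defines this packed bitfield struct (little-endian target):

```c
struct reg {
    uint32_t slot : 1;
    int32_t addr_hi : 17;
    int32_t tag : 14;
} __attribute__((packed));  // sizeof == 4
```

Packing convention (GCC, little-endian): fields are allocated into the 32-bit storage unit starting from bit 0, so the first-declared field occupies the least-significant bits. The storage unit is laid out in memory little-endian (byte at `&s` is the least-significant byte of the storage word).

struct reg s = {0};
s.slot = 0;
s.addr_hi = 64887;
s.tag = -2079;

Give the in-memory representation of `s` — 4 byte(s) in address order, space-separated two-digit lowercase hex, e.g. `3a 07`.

ee fa 85 df

slot (1b) val=0 bits=0x0 at bit 0: 0x00000000
addr_hi (17b) val=64887 bits=0xfd77 at bit 1: 0x0001faee
tag (14b) val=-2079 bits=0x37e1 at bit 18: 0xdf85faee
word = 0xdf85faee → little-endian bytes:
  [0]=0xee  [1]=0xfa  [2]=0x85  [3]=0xdf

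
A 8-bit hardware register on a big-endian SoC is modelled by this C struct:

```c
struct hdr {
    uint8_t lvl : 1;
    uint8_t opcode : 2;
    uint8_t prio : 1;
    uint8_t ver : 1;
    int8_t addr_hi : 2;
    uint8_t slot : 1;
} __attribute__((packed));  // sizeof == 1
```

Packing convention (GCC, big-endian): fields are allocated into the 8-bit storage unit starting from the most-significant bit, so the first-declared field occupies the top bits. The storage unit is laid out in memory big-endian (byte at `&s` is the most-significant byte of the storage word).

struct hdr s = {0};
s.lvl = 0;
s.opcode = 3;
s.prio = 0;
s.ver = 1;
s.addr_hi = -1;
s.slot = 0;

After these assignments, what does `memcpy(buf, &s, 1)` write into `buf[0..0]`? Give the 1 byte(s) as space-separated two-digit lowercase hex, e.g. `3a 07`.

6e

lvl:1 = 0 → 0x0 << 7 → word 0x00
opcode:2 = 3 → 0x3 << 5 → word 0x60
prio:1 = 0 → 0x0 << 4 → word 0x60
ver:1 = 1 → 0x1 << 3 → word 0x68
addr_hi:2 = -1 → 0x3 << 1 → word 0x6e
slot:1 = 0 → 0x0 << 0 → word 0x6e
word = 0x6e → big-endian bytes:
  [0]=0x6e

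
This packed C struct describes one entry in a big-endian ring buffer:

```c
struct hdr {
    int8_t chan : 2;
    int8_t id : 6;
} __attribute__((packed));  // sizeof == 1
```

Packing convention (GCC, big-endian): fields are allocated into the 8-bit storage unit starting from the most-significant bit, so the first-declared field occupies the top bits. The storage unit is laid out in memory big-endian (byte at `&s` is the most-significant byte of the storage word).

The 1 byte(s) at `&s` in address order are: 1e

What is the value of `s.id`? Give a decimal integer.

30

[0]=0x1e (big-endian) → word 0x1e
chan:2 @ bit 6 → (0x1e>>6)&0x3 = 0x0
id:6 @ bit 0 → (0x1e>>0)&0x3f = 0x1e  ←
id signed 6b, MSB=0: value = 30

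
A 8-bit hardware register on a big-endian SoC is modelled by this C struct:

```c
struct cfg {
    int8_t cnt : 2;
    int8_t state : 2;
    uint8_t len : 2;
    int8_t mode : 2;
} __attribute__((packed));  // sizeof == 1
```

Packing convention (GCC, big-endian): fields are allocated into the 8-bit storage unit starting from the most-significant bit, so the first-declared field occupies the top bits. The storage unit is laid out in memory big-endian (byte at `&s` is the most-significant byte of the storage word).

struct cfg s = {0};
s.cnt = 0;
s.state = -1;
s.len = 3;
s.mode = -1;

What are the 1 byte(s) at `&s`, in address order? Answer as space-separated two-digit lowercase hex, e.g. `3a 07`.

cnt (2b) val=0 bits=0x0 at bit 6: 0x00
state (2b) val=-1 bits=0x3 at bit 4: 0x30
len (2b) val=3 bits=0x3 at bit 2: 0x3c
mode (2b) val=-1 bits=0x3 at bit 0: 0x3f
word = 0x3f → big-endian bytes:
  [0]=0x3f

3f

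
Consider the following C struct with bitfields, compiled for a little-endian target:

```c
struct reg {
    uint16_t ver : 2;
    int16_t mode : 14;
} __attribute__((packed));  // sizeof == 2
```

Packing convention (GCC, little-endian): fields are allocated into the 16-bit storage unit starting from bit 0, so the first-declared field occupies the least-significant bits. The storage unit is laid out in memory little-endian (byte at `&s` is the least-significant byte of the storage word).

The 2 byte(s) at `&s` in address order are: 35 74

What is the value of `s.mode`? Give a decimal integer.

[0]=0x35 [1]=0x74 (little-endian) → word 0x7435
ver:2 @ bit 0 → (0x7435>>0)&0x3 = 0x1
mode:14 @ bit 2 → (0x7435>>2)&0x3fff = 0x1d0d  ←
mode signed 14b, MSB=0: value = 7437

7437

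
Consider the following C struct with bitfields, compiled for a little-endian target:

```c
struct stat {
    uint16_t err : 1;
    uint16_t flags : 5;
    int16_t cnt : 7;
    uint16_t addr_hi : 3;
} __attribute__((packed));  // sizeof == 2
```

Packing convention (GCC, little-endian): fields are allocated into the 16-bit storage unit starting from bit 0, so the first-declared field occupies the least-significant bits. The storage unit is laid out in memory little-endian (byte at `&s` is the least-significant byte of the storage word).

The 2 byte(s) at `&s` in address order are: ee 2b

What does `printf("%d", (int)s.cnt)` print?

[0]=0xee [1]=0x2b (little-endian) → word 0x2bee
err [0+:1] = (word>>0) & 0x1 = 0
flags [1+:5] = (word>>1) & 0x1f = 23
cnt [6+:7] = (word>>6) & 0x7f = 47  ←
addr_hi [13+:3] = (word>>13) & 0x7 = 1
cnt signed 7b, MSB=0: value = 47

47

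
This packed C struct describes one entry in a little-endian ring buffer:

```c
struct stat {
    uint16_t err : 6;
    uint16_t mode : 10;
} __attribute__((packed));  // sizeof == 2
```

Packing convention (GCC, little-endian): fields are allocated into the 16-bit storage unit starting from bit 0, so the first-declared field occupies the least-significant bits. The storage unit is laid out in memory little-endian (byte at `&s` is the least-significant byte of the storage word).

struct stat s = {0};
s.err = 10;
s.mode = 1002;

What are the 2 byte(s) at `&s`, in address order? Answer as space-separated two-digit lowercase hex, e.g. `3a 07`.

8a fa

[0+:6] err=10 & 0x3f = 0xa; word=0x000a
[6+:10] mode=1002 & 0x3ff = 0x3ea; word=0xfa8a
word = 0xfa8a → little-endian bytes:
  [0]=0x8a  [1]=0xfa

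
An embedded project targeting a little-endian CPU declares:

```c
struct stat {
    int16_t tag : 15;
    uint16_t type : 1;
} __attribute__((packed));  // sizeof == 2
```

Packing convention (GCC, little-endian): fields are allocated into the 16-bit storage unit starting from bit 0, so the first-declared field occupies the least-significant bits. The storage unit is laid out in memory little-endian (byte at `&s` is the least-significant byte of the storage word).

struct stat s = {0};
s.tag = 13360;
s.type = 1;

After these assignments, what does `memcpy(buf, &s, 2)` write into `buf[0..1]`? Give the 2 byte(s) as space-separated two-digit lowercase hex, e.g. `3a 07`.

[0+:15] tag=13360 & 0x7fff = 0x3430; word=0x3430
[15+:1] type=1 & 0x1 = 0x1; word=0xb430
word = 0xb430 → little-endian bytes:
  [0]=0x30  [1]=0xb4

30 b4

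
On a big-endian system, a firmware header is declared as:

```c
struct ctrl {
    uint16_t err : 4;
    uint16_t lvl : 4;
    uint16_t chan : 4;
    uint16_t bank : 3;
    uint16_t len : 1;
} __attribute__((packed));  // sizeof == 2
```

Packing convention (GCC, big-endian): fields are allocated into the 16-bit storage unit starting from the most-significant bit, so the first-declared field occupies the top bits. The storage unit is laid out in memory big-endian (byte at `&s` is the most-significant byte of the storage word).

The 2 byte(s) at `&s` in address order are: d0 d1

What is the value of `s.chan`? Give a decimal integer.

[0]=0xd0 [1]=0xd1 (big-endian) → word 0xd0d1
err:4 @ bit 12 → (0xd0d1>>12)&0xf = 0xd
lvl:4 @ bit 8 → (0xd0d1>>8)&0xf = 0x0
chan:4 @ bit 4 → (0xd0d1>>4)&0xf = 0xd  ←
bank:3 @ bit 1 → (0xd0d1>>1)&0x7 = 0x0
len:1 @ bit 0 → (0xd0d1>>0)&0x1 = 0x1

13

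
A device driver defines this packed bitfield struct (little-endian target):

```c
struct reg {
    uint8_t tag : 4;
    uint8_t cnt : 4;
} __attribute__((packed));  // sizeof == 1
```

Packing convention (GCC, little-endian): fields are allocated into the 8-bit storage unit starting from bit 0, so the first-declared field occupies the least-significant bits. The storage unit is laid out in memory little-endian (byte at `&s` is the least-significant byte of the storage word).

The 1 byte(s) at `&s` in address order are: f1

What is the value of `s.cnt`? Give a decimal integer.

15

[0]=0xf1 (little-endian) → word 0xf1
tag [0+:4] = (word>>0) & 0xf = 1
cnt [4+:4] = (word>>4) & 0xf = 15  ←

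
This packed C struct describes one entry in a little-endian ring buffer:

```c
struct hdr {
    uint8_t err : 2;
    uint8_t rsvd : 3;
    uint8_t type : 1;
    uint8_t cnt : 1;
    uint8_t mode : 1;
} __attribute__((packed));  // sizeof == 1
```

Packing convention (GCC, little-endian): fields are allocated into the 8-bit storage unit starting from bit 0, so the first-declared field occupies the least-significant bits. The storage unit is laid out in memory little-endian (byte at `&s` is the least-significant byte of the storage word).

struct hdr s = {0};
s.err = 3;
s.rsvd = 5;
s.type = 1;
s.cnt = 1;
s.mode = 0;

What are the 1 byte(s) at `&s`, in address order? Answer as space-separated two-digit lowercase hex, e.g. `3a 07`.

77

err:2 = 3 → 0x3 << 0 → word 0x03
rsvd:3 = 5 → 0x5 << 2 → word 0x17
type:1 = 1 → 0x1 << 5 → word 0x37
cnt:1 = 1 → 0x1 << 6 → word 0x77
mode:1 = 0 → 0x0 << 7 → word 0x77
word = 0x77 → little-endian bytes:
  [0]=0x77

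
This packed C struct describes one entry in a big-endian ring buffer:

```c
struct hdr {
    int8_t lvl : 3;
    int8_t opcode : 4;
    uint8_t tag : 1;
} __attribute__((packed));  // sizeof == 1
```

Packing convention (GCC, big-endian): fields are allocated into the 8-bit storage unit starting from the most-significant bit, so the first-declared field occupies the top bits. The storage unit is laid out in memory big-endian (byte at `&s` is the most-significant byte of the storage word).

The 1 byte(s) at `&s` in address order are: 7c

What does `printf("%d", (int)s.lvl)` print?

3

[0]=0x7c (big-endian) → word 0x7c
lvl [5+:3] = (word>>5) & 0x7 = 3  ←
opcode [1+:4] = (word>>1) & 0xf = 14
tag [0+:1] = (word>>0) & 0x1 = 0
lvl signed 3b, MSB=0: value = 3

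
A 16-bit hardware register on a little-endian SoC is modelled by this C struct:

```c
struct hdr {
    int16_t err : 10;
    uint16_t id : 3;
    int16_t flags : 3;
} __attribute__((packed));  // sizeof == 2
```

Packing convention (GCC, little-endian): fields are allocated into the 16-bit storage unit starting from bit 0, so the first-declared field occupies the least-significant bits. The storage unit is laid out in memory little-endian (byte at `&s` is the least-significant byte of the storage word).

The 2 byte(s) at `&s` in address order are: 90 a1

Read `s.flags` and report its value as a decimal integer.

[0]=0x90 [1]=0xa1 (little-endian) → word 0xa190
err:10 @ bit 0 → (0xa190>>0)&0x3ff = 0x190
id:3 @ bit 10 → (0xa190>>10)&0x7 = 0x0
flags:3 @ bit 13 → (0xa190>>13)&0x7 = 0x5  ←
flags signed 3b, MSB=1: 5 - 8 = -3

-3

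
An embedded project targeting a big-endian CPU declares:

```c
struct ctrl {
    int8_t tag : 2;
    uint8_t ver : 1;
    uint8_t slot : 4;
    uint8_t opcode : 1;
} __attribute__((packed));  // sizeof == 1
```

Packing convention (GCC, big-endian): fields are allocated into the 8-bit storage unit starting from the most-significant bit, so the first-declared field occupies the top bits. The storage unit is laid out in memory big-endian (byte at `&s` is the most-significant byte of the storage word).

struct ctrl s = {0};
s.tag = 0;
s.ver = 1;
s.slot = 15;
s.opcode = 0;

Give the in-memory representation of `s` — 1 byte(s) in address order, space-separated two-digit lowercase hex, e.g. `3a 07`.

tag:2 = 0 → 0x0 << 6 → word 0x00
ver:1 = 1 → 0x1 << 5 → word 0x20
slot:4 = 15 → 0xf << 1 → word 0x3e
opcode:1 = 0 → 0x0 << 0 → word 0x3e
word = 0x3e → big-endian bytes:
  [0]=0x3e

3e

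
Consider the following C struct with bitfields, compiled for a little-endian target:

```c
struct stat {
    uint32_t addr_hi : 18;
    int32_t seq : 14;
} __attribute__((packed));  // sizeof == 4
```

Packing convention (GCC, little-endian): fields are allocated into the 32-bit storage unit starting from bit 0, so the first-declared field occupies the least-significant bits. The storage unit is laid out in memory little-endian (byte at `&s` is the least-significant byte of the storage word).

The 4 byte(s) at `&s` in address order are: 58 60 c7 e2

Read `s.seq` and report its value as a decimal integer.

[0]=0x58 [1]=0x60 [2]=0xc7 [3]=0xe2 (little-endian) → word 0xe2c76058
addr_hi:18 @ bit 0 → (0xe2c76058>>0)&0x3ffff = 0x36058
seq:14 @ bit 18 → (0xe2c76058>>18)&0x3fff = 0x38b1  ←
seq signed 14b, MSB=1: 14513 - 16384 = -1871

-1871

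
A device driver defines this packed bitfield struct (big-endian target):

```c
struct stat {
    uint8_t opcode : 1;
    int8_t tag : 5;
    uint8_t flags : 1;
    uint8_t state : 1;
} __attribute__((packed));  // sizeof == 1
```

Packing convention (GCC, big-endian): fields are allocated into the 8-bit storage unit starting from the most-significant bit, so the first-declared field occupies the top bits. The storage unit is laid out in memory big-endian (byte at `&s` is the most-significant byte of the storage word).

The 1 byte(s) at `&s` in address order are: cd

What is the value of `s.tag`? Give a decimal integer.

[0]=0xcd (big-endian) → word 0xcd
opcode:1 @ bit 7 → (0xcd>>7)&0x1 = 0x1
tag:5 @ bit 2 → (0xcd>>2)&0x1f = 0x13  ←
flags:1 @ bit 1 → (0xcd>>1)&0x1 = 0x0
state:1 @ bit 0 → (0xcd>>0)&0x1 = 0x1
tag signed 5b, MSB=1: 19 - 32 = -13

-13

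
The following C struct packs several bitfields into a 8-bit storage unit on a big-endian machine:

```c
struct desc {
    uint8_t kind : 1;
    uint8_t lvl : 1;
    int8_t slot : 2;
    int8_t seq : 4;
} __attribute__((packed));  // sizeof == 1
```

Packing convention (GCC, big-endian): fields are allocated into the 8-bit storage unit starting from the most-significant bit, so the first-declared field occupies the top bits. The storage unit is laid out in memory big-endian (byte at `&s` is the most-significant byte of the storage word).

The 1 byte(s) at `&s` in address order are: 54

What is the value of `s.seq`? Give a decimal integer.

[0]=0x54 (big-endian) → word 0x54
kind:1 @ bit 7 → (0x54>>7)&0x1 = 0x0
lvl:1 @ bit 6 → (0x54>>6)&0x1 = 0x1
slot:2 @ bit 4 → (0x54>>4)&0x3 = 0x1
seq:4 @ bit 0 → (0x54>>0)&0xf = 0x4  ←
seq signed 4b, MSB=0: value = 4

4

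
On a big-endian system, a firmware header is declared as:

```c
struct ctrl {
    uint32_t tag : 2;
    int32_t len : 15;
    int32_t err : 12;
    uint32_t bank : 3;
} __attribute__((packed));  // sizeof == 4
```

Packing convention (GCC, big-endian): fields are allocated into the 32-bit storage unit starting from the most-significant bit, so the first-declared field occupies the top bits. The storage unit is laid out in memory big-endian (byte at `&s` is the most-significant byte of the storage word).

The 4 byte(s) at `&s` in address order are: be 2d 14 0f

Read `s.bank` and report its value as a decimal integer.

7

[0]=0xbe [1]=0x2d [2]=0x14 [3]=0x0f (big-endian) → word 0xbe2d140f
tag [30+:2] = (word>>30) & 0x3 = 2
len [15+:15] = (word>>15) & 0x7fff = 31834
err [3+:12] = (word>>3) & 0xfff = 641
bank [0+:3] = (word>>0) & 0x7 = 7  ←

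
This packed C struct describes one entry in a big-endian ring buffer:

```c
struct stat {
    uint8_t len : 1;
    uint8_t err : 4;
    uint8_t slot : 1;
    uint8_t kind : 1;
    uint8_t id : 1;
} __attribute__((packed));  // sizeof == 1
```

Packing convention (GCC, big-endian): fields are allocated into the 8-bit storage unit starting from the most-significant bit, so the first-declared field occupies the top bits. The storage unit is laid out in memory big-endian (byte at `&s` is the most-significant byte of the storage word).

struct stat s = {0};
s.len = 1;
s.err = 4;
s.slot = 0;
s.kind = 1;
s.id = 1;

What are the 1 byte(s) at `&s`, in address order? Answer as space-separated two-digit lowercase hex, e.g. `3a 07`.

a3

[7+:1] len=1 & 0x1 = 0x1; word=0x80
[3+:4] err=4 & 0xf = 0x4; word=0xa0
[2+:1] slot=0 & 0x1 = 0x0; word=0xa0
[1+:1] kind=1 & 0x1 = 0x1; word=0xa2
[0+:1] id=1 & 0x1 = 0x1; word=0xa3
word = 0xa3 → big-endian bytes:
  [0]=0xa3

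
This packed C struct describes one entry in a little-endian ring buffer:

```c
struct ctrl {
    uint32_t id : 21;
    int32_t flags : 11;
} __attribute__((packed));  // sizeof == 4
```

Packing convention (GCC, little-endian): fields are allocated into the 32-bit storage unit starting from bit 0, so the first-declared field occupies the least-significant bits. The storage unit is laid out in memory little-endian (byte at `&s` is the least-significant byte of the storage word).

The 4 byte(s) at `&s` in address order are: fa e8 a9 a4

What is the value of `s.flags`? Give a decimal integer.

-731

[0]=0xfa [1]=0xe8 [2]=0xa9 [3]=0xa4 (little-endian) → word 0xa4a9e8fa
id [0+:21] = (word>>0) & 0x1fffff = 649466
flags [21+:11] = (word>>21) & 0x7ff = 1317  ←
flags signed 11b, MSB=1: 1317 - 2048 = -731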